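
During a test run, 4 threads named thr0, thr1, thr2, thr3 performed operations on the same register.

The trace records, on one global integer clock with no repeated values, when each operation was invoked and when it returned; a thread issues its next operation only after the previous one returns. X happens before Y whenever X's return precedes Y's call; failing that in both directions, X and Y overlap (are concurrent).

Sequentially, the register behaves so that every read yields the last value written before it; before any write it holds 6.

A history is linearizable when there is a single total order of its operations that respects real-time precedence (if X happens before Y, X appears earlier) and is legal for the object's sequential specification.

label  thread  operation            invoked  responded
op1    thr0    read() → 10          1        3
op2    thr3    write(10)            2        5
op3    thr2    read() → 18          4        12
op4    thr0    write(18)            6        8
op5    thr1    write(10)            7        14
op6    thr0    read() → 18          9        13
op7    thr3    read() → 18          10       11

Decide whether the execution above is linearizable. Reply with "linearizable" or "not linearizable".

linearizable

witness order: op2, op1, op4, op3, op6, op7, op5
after step 1 (op2 write(10)): value 10
after step 2 (op1 read() → 10): value 10
after step 3 (op4 write(18)): value 18
after step 4 (op3 read() → 18): value 18
after step 5 (op6 read() → 18): value 18
after step 6 (op7 read() → 18): value 18
after step 7 (op5 write(10)): value 10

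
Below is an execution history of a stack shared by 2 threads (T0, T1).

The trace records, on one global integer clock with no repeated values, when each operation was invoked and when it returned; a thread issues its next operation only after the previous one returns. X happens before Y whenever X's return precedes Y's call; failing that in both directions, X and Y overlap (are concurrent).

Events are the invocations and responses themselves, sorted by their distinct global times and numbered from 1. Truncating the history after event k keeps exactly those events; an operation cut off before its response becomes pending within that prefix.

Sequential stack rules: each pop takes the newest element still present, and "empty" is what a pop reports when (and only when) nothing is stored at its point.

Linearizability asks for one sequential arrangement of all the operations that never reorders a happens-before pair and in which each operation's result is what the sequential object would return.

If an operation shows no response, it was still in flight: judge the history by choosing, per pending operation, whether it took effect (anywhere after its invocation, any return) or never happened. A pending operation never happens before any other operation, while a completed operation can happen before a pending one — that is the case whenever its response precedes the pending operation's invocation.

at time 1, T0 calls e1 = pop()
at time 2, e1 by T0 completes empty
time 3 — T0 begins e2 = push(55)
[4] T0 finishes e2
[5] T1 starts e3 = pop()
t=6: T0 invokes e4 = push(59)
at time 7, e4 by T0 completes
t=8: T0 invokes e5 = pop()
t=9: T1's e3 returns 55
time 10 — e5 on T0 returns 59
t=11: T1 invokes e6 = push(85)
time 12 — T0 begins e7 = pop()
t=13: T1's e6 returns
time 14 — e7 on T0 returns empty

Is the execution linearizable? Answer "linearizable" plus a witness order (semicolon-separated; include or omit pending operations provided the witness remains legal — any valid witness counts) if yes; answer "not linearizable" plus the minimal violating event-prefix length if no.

linearizable — witness: e1; e2; e3; e4; e5; e7; e6

after step 1 (e1 pop() → empty): stack <>
after step 2 (e2 push(55)): stack <55>
after step 3 (e3 pop() → 55): stack <>
after step 4 (e4 push(59)): stack <59>
after step 5 (e5 pop() → 59): stack <>
after step 6 (e7 pop() → empty): stack <>
after step 7 (e6 push(85)): stack <85>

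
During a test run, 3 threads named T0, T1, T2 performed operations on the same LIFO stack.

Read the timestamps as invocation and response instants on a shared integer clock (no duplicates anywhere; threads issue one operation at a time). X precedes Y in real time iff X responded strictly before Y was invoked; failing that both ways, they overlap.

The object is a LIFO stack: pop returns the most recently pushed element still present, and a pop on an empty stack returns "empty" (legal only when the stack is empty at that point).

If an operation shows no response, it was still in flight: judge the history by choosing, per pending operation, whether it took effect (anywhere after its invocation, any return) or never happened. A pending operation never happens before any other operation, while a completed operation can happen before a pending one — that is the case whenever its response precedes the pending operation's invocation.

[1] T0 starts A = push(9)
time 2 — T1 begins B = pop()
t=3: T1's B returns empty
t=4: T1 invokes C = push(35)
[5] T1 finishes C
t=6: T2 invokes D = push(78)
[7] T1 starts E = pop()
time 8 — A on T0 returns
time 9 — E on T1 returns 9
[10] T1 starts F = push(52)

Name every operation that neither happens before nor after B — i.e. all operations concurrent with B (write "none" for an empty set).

B spans [2,3]; an op avoiding the whole window 2..3 is ordered, any other is concurrent
A [1,8]: concurrent
C [4,5]: after
D [6,…): after
E [7,9]: after
F [10,…): after

A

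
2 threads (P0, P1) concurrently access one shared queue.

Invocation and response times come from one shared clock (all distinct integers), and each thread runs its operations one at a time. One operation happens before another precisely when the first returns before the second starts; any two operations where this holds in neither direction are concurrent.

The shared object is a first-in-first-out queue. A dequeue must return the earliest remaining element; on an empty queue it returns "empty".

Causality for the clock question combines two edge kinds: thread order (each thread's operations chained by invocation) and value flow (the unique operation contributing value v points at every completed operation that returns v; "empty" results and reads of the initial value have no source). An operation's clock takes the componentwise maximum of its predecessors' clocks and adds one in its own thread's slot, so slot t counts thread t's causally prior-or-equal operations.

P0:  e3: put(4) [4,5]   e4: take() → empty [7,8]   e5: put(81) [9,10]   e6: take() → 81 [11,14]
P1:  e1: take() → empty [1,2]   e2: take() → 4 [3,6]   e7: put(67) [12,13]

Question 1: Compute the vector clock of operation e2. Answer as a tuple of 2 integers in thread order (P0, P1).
(1, 2)

VC(e1, invoked at 1): no causal predecessors; +1 on P1 → (0, 1)
VC(e3, invoked at 4): no causal predecessors; +1 on P0 → (1, 0)
e4, invoked 7, takes VC(e3)=(1, 0) under max, adds 1 for P0 → (2, 0)
e2, invoked 3, takes VC(e1)=(0, 1), VC(e3)=(1, 0) under max, adds 1 for P1 → (1, 2)
e5, invoked 9, takes VC(e4)=(2, 0) under max, adds 1 for P0 → (3, 0)
e7, invoked 12, takes VC(e2)=(1, 2) under max, adds 1 for P1 → (1, 3)
e6, invoked 11, takes VC(e5)=(3, 0) under max, adds 1 for P0 → (4, 0)
target: VC(e2) = (1, 2)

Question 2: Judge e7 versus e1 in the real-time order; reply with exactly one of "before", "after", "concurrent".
after

e7 spans [12,13], e1 spans [1,2]
resp(e1)=2 < inv(e7)=12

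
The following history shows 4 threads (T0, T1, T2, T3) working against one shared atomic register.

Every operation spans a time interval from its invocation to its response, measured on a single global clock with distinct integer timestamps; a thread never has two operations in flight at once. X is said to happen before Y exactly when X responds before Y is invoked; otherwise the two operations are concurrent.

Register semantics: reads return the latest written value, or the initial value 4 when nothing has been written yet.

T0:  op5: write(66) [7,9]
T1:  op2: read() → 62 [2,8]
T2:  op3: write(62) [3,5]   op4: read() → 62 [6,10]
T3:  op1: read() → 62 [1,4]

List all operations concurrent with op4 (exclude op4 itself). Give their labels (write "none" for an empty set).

op2, op5

op4 spans [6,10]: anything still running between times 6 and 10 counts as concurrent
op1 [1,4]: before
op2 [2,8]: concurrent
op3 [3,5]: before
op5 [7,9]: concurrent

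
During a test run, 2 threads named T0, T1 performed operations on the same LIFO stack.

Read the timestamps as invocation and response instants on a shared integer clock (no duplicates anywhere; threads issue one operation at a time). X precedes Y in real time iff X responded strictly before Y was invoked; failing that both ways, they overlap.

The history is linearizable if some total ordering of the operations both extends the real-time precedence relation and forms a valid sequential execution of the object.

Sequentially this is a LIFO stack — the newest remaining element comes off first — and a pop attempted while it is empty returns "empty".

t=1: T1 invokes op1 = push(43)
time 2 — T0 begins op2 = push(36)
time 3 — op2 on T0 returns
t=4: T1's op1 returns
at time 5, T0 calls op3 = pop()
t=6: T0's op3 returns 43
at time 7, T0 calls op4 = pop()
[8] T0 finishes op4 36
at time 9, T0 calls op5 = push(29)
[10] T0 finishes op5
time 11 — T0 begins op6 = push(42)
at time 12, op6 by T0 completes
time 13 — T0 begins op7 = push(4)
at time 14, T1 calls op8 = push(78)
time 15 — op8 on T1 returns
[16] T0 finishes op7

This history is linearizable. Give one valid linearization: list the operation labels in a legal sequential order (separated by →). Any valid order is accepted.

1. op2 push(36), leaving stack <36>
2. op1 push(43), leaving stack <36,43>
3. op3 pop() → 43, leaving stack <36>
4. op4 pop() → 36, leaving stack <>
5. op5 push(29), leaving stack <29>
6. op6 push(42), leaving stack <29,42>
7. op7 push(4), leaving stack <29,42,4>
8. op8 push(78), leaving stack <29,42,4,78>

op2 → op1 → op3 → op4 → op5 → op6 → op7 → op8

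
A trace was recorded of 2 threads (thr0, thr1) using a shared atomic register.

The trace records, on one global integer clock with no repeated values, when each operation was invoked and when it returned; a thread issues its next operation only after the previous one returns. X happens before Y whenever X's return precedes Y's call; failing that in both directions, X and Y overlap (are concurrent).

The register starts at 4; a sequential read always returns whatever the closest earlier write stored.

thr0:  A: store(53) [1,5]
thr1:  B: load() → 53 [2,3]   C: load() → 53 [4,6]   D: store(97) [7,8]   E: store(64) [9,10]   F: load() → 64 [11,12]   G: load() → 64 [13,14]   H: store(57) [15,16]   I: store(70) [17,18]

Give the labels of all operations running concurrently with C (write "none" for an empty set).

A

C spans [4,6]; an op avoiding the whole window 4..6 is ordered, any other is concurrent
A [1,5]: concurrent
B [2,3]: before
D [7,8]: after
E [9,10]: after
F [11,12]: after
G [13,14]: after
H [15,16]: after
I [17,18]: after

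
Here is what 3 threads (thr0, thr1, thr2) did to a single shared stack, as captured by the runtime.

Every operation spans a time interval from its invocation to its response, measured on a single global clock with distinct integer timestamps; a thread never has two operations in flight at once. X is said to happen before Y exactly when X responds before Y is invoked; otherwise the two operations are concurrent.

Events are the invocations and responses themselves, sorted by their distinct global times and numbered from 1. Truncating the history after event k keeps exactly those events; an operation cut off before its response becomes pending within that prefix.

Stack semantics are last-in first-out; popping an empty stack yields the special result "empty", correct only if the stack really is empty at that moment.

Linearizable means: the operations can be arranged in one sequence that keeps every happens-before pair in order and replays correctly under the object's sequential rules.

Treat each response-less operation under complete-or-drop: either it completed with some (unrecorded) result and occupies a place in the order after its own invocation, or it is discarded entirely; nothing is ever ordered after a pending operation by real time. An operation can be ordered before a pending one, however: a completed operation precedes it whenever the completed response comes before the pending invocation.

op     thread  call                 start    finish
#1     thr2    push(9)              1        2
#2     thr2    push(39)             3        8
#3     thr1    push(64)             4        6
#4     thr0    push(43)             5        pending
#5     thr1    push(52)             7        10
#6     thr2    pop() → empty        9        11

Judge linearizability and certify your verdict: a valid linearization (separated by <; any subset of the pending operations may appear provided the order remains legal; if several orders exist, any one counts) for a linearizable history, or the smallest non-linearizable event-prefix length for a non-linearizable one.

through event 10 a valid linearization exists; event 11 (#6 responding at time 11) ends that
the 5 completed operations admit 5 real-time orders; each fails the stack replay
no completion choice of the 1 pending operation (#4) rescues it — every subset was tried
take #1, #2, #3, #5, #6 (pending dropped): step 5 already fails, because #6 pop() → empty cannot occur there
take #1, #2, #3, #6, #5 (pending dropped): step 4 already fails, because #6 pop() → empty cannot occur there

not linearizable — minimal violating prefix: 11 events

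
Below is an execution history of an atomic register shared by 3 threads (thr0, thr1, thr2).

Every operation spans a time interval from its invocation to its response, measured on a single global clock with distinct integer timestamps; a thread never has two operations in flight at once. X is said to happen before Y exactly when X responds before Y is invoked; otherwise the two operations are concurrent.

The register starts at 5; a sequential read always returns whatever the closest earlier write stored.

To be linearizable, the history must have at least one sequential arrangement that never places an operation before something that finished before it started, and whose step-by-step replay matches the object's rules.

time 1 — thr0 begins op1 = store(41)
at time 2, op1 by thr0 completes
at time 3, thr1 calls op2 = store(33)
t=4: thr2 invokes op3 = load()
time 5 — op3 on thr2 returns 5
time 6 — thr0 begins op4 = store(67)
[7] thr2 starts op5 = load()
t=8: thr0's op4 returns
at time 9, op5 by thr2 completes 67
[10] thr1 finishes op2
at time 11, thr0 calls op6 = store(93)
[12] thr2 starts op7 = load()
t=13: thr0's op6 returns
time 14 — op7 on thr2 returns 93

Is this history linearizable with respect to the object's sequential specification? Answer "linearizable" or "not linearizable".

not linearizable

cut after 4 events: linearizable; cut after 5 events (op3 responds, time 5): not linearizable
a single order respects real time; the 2 completed atomic register operations fail replay along it
include/drop combinations of the 1 pending operation (op2) were all tried; none helps
one such order, op1, op3 (pending dropped), breaks at step 2 where op3 load() → 5 is illegal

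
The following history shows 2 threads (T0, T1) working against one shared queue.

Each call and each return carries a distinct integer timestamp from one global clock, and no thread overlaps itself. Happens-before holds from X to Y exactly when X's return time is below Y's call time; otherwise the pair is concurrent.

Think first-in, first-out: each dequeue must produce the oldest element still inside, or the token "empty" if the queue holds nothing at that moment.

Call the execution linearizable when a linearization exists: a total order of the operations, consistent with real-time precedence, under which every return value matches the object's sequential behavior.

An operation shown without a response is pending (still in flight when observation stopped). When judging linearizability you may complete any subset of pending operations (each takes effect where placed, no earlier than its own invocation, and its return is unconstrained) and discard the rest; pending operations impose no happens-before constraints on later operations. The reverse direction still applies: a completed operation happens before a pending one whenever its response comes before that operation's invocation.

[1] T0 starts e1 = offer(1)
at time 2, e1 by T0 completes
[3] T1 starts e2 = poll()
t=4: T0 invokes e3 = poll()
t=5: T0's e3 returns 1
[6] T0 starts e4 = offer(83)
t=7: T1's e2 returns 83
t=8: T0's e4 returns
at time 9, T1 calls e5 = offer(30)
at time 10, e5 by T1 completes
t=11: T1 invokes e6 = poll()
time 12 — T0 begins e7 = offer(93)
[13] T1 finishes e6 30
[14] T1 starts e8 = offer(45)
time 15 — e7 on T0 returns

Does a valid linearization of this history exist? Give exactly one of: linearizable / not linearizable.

witness order: e1, e3, e4, e2, e5, e6, e7
step 1: e1 offer(1) — queue <1>
step 2: e3 poll() → 1 — queue <>
step 3: e4 offer(83) — queue <83>
step 4: e2 poll() → 83 — queue <>
step 5: e5 offer(30) — queue <30>
step 6: e6 poll() → 30 — queue <>
step 7: e7 offer(93) — queue <93>

linearizable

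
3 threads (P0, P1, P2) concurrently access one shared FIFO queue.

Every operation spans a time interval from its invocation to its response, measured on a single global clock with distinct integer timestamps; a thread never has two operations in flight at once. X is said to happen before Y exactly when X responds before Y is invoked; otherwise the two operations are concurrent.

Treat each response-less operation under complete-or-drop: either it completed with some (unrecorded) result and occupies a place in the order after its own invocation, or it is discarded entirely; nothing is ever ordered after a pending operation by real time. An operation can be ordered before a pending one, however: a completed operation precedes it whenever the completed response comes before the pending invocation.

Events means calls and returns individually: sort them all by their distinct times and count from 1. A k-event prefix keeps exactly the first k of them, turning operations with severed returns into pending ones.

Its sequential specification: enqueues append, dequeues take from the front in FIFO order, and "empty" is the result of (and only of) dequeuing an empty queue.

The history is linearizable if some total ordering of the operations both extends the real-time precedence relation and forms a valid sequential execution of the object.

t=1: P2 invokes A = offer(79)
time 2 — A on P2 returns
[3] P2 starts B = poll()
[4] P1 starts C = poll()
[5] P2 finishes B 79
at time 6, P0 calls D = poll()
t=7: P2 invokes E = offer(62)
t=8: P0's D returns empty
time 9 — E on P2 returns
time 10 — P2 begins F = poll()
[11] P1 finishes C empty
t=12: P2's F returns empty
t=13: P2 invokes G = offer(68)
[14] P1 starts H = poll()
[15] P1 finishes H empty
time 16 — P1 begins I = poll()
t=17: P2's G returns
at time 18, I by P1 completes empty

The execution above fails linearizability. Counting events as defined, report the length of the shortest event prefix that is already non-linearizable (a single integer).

12

events 1..11 are linearizable, e.g. via A, B, C, D, E:
1. A offer(79), leaving queue <79>
2. B poll() → 79, leaving queue <>
3. C poll() → empty, leaving queue <>
4. D poll() → empty, leaving queue <>
5. E offer(62), leaving queue <62>
adding event 12 (F responds at 12) leaves no legal real-time order
for example A, B, C, D, E, F fails at step 6: F poll() → empty is not legal there
for example A, B, C, E, D, F fails at step 5: D poll() → empty is not legal there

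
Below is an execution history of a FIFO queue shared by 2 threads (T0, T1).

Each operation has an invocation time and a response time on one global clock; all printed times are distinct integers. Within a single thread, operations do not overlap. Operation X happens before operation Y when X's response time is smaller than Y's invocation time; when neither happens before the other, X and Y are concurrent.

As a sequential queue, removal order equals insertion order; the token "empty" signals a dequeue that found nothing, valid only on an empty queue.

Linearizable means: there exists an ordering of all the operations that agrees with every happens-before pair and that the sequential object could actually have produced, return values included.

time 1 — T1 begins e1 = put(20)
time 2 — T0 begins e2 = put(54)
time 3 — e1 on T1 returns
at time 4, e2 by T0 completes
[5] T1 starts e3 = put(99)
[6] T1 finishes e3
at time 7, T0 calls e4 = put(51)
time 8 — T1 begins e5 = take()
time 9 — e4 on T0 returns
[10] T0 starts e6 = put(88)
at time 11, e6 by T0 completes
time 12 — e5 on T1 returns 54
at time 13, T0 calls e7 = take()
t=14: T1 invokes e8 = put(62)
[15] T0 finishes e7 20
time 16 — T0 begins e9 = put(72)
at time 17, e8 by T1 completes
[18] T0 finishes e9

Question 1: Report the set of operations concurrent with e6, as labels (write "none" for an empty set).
e6 spans [10,11]; an op avoiding the whole window 10..11 is ordered, any other is concurrent
e1 [1,3]: before
e2 [2,4]: before
e3 [5,6]: before
e4 [7,9]: before
e5 [8,12]: concurrent
e7 [13,15]: after
e8 [14,17]: after
e9 [16,18]: after

e5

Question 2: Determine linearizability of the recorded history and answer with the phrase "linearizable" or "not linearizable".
a witness: e2, e1, e3, e4, e5, e6, e7, e8, e9
1. e2 put(54), leaving queue <54>
2. e1 put(20), leaving queue <54,20>
3. e3 put(99), leaving queue <54,20,99>
4. e4 put(51), leaving queue <54,20,99,51>
5. e5 take() → 54, leaving queue <20,99,51>
6. e6 put(88), leaving queue <20,99,51,88>
7. e7 take() → 20, leaving queue <99,51,88>
8. e8 put(62), leaving queue <99,51,88,62>
9. e9 put(72), leaving queue <99,51,88,62,72>

linearizable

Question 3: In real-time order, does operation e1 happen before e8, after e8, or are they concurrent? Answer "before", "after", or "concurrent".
e1 spans [1,3], e8 spans [14,17]
resp(e1)=3 < inv(e8)=14

before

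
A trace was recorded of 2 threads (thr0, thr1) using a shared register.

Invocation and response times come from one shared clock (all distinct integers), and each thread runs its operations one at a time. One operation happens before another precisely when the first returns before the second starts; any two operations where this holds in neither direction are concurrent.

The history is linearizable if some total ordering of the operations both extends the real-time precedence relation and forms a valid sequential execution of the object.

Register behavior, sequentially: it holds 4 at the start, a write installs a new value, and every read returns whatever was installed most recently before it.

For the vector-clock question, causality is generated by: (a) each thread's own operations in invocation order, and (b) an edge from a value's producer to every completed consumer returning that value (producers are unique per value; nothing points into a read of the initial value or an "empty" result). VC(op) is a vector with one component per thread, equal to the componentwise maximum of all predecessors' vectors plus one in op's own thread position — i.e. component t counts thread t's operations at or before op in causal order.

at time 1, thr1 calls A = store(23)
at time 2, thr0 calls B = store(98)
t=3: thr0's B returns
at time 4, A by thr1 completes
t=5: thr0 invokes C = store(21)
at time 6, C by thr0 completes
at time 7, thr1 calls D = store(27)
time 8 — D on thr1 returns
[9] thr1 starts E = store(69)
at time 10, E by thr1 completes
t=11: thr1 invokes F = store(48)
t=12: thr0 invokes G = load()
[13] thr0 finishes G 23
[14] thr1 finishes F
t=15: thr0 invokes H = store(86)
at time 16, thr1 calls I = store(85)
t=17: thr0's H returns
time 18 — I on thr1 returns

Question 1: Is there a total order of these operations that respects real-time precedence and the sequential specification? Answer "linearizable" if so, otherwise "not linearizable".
not linearizable

cut after 12 events: linearizable; cut after 13 events (G responds, time 13): not linearizable
the 6 completed operations admit 2 real-time orders; each fails the register replay
include/drop combinations of the 1 pending operation (F) were all tried; none helps
sample order A, B, C, D, E, G (pending dropped) stalls at step 6 — G load() → 23 has no legal effect
sample order B, A, C, D, E, G (pending dropped) stalls at step 6 — G load() → 23 has no legal effect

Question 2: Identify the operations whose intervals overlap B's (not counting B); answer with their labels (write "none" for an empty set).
A

B spans [2,3]: anything still running between times 2 and 3 counts as concurrent
A [1,4]: concurrent
C [5,6]: after
D [7,8]: after
E [9,10]: after
F [11,14]: after
G [12,13]: after
H [15,17]: after
I [16,18]: after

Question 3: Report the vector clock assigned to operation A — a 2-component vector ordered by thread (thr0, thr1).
(0, 1)

invoked at 1, A has no predecessors; its own thr1 bump gives (0, 1)
invoked at 2, B has no predecessors; its own thr0 bump gives (1, 0)
D (invocation 7): componentwise max over VC(A)=(0, 1), +1 at thr1, giving (0, 2)
C (invocation 5): componentwise max over VC(B)=(1, 0), +1 at thr0, giving (2, 0)
E (invocation 9): componentwise max over VC(D)=(0, 2), +1 at thr1, giving (0, 3)
F (invocation 11): componentwise max over VC(E)=(0, 3), +1 at thr1, giving (0, 4)
G (invocation 12): componentwise max over VC(A)=(0, 1), VC(C)=(2, 0), +1 at thr0, giving (3, 1)
I (invocation 16): componentwise max over VC(F)=(0, 4), +1 at thr1, giving (0, 5)
H (invocation 15): componentwise max over VC(G)=(3, 1), +1 at thr0, giving (4, 1)
target: VC(A) = (0, 1)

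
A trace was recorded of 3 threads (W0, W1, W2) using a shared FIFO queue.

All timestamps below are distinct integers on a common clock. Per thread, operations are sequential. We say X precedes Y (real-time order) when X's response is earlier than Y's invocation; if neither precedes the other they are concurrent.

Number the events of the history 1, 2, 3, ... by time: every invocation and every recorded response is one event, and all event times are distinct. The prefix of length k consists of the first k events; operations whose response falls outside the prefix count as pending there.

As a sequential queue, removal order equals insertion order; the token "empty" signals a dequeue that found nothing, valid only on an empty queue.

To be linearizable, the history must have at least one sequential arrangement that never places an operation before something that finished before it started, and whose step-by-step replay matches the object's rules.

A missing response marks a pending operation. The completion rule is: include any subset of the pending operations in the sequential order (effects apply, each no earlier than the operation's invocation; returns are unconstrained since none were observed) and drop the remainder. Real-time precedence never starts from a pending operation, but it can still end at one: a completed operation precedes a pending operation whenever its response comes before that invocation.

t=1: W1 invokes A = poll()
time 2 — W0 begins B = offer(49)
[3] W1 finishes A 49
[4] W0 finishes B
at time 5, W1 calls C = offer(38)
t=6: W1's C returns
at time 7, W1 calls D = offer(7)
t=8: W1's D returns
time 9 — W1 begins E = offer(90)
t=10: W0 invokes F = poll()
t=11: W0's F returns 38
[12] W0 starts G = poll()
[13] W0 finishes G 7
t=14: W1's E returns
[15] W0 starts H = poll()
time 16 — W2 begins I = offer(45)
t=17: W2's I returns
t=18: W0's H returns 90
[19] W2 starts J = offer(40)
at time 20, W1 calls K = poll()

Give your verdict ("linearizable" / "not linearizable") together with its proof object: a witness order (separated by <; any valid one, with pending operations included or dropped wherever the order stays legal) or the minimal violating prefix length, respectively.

linearizable — witness: B < A < C < D < E < F < G < H < I

after step 1 (B offer(49)): queue <49>
after step 2 (A poll() → 49): queue <>
after step 3 (C offer(38)): queue <38>
after step 4 (D offer(7)): queue <38,7>
after step 5 (E offer(90)): queue <38,7,90>
after step 6 (F poll() → 38): queue <7,90>
after step 7 (G poll() → 7): queue <90>
after step 8 (H poll() → 90): queue <>
after step 9 (I offer(45)): queue <45>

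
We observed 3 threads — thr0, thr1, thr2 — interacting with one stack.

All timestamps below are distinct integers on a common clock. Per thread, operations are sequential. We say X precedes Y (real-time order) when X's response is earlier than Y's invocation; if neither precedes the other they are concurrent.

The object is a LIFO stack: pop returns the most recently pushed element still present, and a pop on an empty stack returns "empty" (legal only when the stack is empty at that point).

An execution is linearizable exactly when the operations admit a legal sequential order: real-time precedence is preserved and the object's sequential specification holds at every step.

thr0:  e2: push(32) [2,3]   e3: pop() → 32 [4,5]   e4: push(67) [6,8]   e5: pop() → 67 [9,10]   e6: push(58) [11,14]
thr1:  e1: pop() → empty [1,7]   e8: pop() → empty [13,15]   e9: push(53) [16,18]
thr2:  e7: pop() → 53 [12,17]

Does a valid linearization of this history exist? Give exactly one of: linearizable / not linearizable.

one valid linearization: e1, e2, e3, e4, e5, e8, e6, e9, e7
step 1: e1 pop() → empty — stack <>
step 2: e2 push(32) — stack <32>
step 3: e3 pop() → 32 — stack <>
step 4: e4 push(67) — stack <67>
step 5: e5 pop() → 67 — stack <>
step 6: e8 pop() → empty — stack <>
step 7: e6 push(58) — stack <58>
step 8: e9 push(53) — stack <58,53>
step 9: e7 pop() → 53 — stack <58>

linearizable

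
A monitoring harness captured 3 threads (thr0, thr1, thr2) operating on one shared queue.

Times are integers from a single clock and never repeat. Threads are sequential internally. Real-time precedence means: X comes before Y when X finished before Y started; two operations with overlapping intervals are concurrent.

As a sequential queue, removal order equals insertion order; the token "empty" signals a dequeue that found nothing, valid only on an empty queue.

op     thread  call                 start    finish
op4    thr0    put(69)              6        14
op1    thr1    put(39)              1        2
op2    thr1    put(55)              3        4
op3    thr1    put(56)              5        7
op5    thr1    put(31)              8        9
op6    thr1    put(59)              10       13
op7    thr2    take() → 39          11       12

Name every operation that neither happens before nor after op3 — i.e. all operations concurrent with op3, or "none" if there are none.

concurrent with op3 ([5,7]): every op whose interval crosses 5..7
op1 [1,2]: before
op2 [3,4]: before
op4 [6,14]: concurrent
op5 [8,9]: after
op6 [10,13]: after
op7 [11,12]: after

op4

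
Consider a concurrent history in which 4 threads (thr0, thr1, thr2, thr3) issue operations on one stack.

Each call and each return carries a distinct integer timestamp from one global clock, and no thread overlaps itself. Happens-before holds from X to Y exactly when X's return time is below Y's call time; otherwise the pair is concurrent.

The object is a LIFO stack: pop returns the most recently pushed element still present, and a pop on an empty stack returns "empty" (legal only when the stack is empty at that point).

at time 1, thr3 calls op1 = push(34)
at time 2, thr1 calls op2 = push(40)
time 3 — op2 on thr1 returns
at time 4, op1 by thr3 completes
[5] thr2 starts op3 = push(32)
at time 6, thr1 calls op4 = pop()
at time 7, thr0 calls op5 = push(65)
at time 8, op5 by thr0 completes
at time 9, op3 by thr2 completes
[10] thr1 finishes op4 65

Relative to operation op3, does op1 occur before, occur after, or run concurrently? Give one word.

before

op1 spans [1,4], op3 spans [5,9]
resp(op1)=4 < inv(op3)=5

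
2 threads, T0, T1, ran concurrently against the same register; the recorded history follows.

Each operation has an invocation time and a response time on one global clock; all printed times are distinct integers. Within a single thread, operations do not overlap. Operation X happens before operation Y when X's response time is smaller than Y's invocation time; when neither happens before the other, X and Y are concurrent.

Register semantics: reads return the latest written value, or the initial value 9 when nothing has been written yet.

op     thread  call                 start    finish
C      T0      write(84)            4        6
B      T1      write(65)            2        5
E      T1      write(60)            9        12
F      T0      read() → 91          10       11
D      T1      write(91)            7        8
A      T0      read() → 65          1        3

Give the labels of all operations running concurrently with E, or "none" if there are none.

F

E spans [9,12]: anything still running between times 9 and 12 counts as concurrent
A [1,3]: before
B [2,5]: before
C [4,6]: before
D [7,8]: before
F [10,11]: concurrent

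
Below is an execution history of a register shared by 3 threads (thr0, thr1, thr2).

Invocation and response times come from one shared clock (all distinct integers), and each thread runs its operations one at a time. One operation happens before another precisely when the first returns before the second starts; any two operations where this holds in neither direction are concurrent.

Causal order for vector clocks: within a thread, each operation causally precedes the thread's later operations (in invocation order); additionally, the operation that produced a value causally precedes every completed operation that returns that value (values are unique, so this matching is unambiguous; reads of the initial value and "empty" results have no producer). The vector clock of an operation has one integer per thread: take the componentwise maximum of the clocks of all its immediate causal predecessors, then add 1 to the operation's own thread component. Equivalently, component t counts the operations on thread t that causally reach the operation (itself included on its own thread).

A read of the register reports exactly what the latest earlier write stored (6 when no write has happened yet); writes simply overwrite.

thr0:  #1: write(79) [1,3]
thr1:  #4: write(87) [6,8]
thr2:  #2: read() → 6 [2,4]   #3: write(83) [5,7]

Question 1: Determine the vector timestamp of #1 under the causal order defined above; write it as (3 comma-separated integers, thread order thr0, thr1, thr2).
(1, 0, 0)

#2 (invocation 2): nothing precedes it; thr2's component alone gives (0, 0, 1)
#4 (invocation 6): nothing precedes it; thr1's component alone gives (0, 1, 0)
#1 (invocation 1): nothing precedes it; thr0's component alone gives (1, 0, 0)
merge at #3 (invoked 5): VC(#2)=(0, 0, 1), own-thread bump on thr2 → (0, 0, 2)
target: VC(#1) = (1, 0, 0)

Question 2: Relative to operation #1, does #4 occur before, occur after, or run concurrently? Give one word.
after

#4 spans [6,8], #1 spans [1,3]
resp(#1)=3 < inv(#4)=6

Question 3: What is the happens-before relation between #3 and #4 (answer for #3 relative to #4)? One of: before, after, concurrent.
concurrent

#3 spans [5,7], #4 spans [6,8]
the intervals overlap in both directions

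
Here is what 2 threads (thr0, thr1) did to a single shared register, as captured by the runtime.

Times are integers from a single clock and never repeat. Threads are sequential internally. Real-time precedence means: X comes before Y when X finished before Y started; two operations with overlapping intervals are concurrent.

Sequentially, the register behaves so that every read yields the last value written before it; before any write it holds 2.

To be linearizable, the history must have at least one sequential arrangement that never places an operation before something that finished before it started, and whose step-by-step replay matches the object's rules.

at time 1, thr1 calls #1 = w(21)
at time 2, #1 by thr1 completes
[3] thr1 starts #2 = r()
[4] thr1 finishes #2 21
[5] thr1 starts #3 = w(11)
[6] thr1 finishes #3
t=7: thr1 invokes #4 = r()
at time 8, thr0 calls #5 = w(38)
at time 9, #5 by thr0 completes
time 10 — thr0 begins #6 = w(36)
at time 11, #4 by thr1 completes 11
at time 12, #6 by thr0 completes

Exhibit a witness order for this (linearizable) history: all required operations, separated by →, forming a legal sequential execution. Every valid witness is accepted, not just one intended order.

#1 → #2 → #3 → #4 → #5 → #6

step 1: #1 w(21) — value 21
step 2: #2 r() → 21 — value 21
step 3: #3 w(11) — value 11
step 4: #4 r() → 11 — value 11
step 5: #5 w(38) — value 38
step 6: #6 w(36) — value 36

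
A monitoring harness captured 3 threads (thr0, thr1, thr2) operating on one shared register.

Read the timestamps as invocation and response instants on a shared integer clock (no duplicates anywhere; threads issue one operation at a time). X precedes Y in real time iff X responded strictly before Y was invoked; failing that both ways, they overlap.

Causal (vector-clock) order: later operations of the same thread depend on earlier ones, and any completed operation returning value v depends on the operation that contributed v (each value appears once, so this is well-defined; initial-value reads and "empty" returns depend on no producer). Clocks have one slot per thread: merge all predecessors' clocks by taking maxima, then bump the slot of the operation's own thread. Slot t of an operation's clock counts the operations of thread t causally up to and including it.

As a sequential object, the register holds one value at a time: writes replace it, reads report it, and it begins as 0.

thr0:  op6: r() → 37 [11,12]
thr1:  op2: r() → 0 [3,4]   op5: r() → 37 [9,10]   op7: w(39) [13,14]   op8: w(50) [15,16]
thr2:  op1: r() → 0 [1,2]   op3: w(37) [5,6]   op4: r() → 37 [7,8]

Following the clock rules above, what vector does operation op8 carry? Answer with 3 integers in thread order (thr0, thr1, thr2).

(0, 4, 2)

VC(op1, invoked at 1): no causal predecessors; +1 on thr2 → (0, 0, 1)
VC(op2, invoked at 3): no causal predecessors; +1 on thr1 → (0, 1, 0)
invoked at 5, op3 merges VC(op1)=(0, 0, 1) and bumps thr2's slot → (0, 0, 2)
invoked at 7, op4 merges VC(op3)=(0, 0, 2) and bumps thr2's slot → (0, 0, 3)
invoked at 11, op6 merges VC(op3)=(0, 0, 2) and bumps thr0's slot → (1, 0, 2)
invoked at 9, op5 merges VC(op2)=(0, 1, 0), VC(op3)=(0, 0, 2) and bumps thr1's slot → (0, 2, 2)
invoked at 13, op7 merges VC(op5)=(0, 2, 2) and bumps thr1's slot → (0, 3, 2)
invoked at 15, op8 merges VC(op7)=(0, 3, 2) and bumps thr1's slot → (0, 4, 2)
target: VC(op8) = (0, 4, 2)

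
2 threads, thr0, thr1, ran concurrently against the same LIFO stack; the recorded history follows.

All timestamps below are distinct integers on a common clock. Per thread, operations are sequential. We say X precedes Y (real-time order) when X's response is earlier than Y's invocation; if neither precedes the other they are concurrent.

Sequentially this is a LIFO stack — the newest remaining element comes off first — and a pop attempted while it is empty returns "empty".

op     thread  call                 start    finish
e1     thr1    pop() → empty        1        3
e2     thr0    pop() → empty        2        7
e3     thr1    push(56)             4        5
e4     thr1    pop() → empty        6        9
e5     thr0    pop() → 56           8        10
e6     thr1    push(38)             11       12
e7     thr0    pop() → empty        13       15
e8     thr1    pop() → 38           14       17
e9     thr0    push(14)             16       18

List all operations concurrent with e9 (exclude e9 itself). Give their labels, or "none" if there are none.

e9 spans [16,18]: anything still running between times 16 and 18 counts as concurrent
e1 [1,3]: before
e2 [2,7]: before
e3 [4,5]: before
e4 [6,9]: before
e5 [8,10]: before
e6 [11,12]: before
e7 [13,15]: before
e8 [14,17]: concurrent

e8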